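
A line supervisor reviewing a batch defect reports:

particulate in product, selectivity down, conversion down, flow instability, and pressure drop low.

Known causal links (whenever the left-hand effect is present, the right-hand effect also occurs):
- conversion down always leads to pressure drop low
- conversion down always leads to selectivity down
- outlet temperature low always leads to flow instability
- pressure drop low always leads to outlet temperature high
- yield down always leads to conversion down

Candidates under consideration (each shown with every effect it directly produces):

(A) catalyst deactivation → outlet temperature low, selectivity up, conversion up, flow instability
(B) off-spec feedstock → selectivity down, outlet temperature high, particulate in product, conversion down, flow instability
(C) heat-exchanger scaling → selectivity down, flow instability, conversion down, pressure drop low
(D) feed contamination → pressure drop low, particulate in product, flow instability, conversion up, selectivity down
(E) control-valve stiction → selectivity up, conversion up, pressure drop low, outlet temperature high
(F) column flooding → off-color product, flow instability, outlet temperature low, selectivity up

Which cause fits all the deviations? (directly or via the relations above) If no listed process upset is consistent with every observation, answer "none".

For each candidate, compare predicted effects to what was observed:
(A) catalyst deactivation — fails on particulate in product, selectivity down, conversion down, pressure drop low (predicts selectivity up, not selectivity down; predicts conversion up, not conversion down)
(B) off-spec feedstock — accounts for every observation (pressure drop low by conversion down → pressure drop low)
(C) heat-exchanger scaling — particulate in product miss; selectivity down match; conversion down match; flow instability match; pressure drop low match
(D) feed contamination — fails on conversion down (predicts conversion up, not conversion down)
(E) control-valve stiction — fails on particulate in product, selectivity down, conversion down, flow instability (predicts selectivity up, not selectivity down; predicts conversion up, not conversion down)
(F) column flooding — particulate in product miss; selectivity down miss; conversion down miss; flow instability match; pressure drop low miss
Only (B) is consistent with every observation.

B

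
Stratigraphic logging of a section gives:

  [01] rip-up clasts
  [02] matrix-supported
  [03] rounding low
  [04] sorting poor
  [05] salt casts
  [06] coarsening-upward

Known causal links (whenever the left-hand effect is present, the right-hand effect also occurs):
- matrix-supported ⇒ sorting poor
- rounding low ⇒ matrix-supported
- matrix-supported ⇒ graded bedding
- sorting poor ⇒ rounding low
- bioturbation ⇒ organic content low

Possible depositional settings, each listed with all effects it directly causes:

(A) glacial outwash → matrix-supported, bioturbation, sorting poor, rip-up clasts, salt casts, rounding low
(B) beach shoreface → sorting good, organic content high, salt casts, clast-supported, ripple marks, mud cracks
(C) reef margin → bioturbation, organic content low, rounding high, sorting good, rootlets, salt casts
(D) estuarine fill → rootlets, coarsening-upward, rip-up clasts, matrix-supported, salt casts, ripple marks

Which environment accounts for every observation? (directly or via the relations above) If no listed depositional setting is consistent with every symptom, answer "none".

D

Per-candidate check:
(A) glacial outwash — does not account for coarsening-upward
(B) beach shoreface — rip-up clasts -; matrix-supported -; rounding low -; sorting poor -; salt casts +; coarsening-upward -
(C) reef margin — fails on rip-up clasts, matrix-supported, rounding low, sorting poor, coarsening-upward (predicts rounding high, not rounding low; predicts sorting good, not sorting poor)
(D) estuarine fill — rip-up clasts +; matrix-supported +; rounding low + (by matrix-supported → sorting poor → rounding low); sorting poor + (by matrix-supported → sorting poor); salt casts +; coarsening-upward +
(D) alone accounts for all the evidence.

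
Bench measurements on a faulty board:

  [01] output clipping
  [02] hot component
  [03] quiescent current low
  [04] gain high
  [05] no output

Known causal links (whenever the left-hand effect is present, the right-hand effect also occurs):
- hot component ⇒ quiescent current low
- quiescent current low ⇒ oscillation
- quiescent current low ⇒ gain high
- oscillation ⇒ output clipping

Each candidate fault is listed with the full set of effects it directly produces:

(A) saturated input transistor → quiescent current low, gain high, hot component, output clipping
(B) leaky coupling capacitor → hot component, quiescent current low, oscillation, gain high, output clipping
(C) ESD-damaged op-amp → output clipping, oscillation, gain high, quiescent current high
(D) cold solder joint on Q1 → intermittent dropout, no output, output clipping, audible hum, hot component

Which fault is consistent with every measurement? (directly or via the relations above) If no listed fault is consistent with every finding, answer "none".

D

For each candidate, compare predicted effects to what was observed:
(A) saturated input transistor — output clipping yes; hot component yes; quiescent current low yes; gain high yes; no output NO
(B) leaky coupling capacitor — does not account for no output
(C) ESD-damaged op-amp — fails on hot component, quiescent current low, no output (predicts quiescent current high, not quiescent current low)
(D) cold solder joint on Q1 — accounts for every observation (quiescent current low by hot component → quiescent current low)
(D) is the only candidate with no mismatches.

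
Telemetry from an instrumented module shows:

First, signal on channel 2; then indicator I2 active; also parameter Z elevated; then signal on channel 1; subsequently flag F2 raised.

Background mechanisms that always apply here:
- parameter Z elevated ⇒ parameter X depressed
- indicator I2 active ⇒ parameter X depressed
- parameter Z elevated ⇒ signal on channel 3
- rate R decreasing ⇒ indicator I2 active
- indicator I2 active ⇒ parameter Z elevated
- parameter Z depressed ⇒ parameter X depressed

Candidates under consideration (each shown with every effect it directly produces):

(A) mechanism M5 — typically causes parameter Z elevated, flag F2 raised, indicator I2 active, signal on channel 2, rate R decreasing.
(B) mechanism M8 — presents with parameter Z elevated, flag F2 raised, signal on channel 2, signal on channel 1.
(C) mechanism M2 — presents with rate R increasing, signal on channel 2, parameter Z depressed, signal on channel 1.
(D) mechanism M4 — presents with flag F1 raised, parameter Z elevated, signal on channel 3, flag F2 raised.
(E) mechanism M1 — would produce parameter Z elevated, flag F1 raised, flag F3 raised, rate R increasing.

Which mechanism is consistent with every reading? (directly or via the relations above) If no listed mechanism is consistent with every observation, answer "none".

Checking each candidate against the observations:
(A) mechanism M5 — signal on channel 2 +; indicator I2 active +; parameter Z elevated +; signal on channel 1 -; flag F2 raised +
(B) mechanism M8 — signal on channel 2 +; indicator I2 active -; parameter Z elevated +; signal on channel 1 +; flag F2 raised +
(C) mechanism M2 — signal on channel 2 +; indicator I2 active -; parameter Z elevated -; signal on channel 1 +; flag F2 raised -
(D) mechanism M4 — does not account for signal on channel 2, indicator I2 active, signal on channel 1
(E) mechanism M1 — signal on channel 2 -; indicator I2 active -; parameter Z elevated +; signal on channel 1 -; flag F2 raised -
None of the listed candidates fits everything.

none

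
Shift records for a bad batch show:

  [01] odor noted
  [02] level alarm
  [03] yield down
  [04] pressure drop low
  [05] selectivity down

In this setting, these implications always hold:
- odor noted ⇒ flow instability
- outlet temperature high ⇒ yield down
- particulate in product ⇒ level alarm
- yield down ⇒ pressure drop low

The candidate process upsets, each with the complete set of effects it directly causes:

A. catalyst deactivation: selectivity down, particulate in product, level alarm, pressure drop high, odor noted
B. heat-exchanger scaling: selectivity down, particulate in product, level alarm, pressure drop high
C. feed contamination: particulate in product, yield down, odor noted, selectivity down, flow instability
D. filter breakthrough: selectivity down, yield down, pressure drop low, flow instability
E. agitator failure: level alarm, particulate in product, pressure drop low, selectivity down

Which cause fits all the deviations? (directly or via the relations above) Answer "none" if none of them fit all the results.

C

Per-candidate check:
(A) catalyst deactivation — odor noted match; level alarm match; yield down miss; pressure drop low miss; selectivity down match
(B) heat-exchanger scaling — odor noted miss; level alarm match; yield down miss; pressure drop low miss; selectivity down match
(C) feed contamination — accounts for every observation (level alarm through particulate in product → level alarm)
(D) filter breakthrough — odor noted miss; level alarm miss; yield down match; pressure drop low match; selectivity down match
(E) agitator failure — does not account for odor noted, yield down
Only (C) is consistent with every observation.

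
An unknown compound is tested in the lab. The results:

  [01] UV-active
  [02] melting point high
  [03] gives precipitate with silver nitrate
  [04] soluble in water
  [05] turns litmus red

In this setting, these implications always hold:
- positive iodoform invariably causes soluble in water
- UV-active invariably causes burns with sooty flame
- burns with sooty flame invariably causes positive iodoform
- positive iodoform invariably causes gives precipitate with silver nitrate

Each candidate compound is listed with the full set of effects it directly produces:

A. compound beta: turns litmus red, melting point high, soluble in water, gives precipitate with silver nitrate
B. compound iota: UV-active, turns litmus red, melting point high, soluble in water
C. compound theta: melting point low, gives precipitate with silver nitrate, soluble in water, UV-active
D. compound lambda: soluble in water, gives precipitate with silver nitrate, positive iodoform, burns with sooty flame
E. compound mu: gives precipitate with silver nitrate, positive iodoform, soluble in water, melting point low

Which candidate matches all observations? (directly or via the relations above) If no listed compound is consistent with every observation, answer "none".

Checking each candidate against the observations:
(A) compound beta — does not account for UV-active
(B) compound iota — accounts for every observation (gives precipitate with silver nitrate by UV-active → burns with sooty flame → positive iodoform → gives precipitate with silver nitrate)
(C) compound theta — UV-active match; melting point high miss; gives precipitate with silver nitrate match; soluble in water match; turns litmus red miss
(D) compound lambda — UV-active miss; melting point high miss; gives precipitate with silver nitrate match; soluble in water match; turns litmus red miss
(E) compound mu — UV-active miss; melting point high miss; gives precipitate with silver nitrate match; soluble in water match; turns litmus red miss
(B) is the only candidate with no mismatches.

B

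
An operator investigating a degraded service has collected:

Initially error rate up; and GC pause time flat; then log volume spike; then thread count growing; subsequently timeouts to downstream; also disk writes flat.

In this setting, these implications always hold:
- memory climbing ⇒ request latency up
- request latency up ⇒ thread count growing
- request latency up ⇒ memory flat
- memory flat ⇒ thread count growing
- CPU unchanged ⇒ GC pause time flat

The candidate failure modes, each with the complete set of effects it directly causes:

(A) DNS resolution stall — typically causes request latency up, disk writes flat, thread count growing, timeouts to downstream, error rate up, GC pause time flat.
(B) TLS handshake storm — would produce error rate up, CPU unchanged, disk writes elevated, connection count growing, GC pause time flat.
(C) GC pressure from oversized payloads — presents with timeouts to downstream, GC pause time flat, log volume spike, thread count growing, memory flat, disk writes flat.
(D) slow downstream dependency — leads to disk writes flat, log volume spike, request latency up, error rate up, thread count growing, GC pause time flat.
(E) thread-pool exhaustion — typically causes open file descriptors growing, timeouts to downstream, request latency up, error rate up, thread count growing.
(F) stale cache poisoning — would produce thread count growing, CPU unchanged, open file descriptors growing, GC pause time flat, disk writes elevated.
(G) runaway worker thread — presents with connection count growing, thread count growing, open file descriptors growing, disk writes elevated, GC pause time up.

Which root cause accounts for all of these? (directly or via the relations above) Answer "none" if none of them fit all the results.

Per-candidate check:
(A) DNS resolution stall — does not account for log volume spike
(B) TLS handshake storm — fails on log volume spike, thread count growing, timeouts to downstream, disk writes flat (predicts disk writes elevated, not disk writes flat)
(C) GC pressure from oversized payloads — does not account for error rate up
(D) slow downstream dependency — error rate up match; GC pause time flat match; log volume spike match; thread count growing match; timeouts to downstream miss; disk writes flat match
(E) thread-pool exhaustion — does not account for GC pause time flat, log volume spike, disk writes flat
(F) stale cache poisoning — error rate up miss; GC pause time flat match; log volume spike miss; thread count growing match; timeouts to downstream miss; disk writes flat miss
(G) runaway worker thread — error rate up miss; GC pause time flat miss; log volume spike miss; thread count growing match; timeouts to downstream miss; disk writes flat miss
No candidate is consistent with all observations.

none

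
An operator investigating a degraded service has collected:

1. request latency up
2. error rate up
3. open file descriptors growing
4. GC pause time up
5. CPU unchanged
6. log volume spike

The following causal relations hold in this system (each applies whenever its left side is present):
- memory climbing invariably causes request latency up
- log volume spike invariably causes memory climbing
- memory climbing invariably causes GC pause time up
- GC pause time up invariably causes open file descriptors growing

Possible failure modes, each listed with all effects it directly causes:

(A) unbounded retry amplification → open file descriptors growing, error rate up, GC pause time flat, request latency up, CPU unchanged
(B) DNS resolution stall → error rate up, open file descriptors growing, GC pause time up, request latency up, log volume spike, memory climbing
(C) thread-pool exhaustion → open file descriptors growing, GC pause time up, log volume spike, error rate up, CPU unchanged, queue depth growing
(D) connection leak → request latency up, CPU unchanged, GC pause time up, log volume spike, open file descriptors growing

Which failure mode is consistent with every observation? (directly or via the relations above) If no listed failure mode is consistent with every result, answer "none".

Per-candidate check:
(A) unbounded retry amplification — request latency up match; error rate up match; open file descriptors growing match; GC pause time up miss; CPU unchanged match; log volume spike miss
(B) DNS resolution stall — request latency up match; error rate up match; open file descriptors growing match; GC pause time up match; CPU unchanged miss; log volume spike match
(C) thread-pool exhaustion — accounts for every observation (request latency up via log volume spike → memory climbing → request latency up)
(D) connection leak — does not account for error rate up
(C) alone accounts for all the evidence.

C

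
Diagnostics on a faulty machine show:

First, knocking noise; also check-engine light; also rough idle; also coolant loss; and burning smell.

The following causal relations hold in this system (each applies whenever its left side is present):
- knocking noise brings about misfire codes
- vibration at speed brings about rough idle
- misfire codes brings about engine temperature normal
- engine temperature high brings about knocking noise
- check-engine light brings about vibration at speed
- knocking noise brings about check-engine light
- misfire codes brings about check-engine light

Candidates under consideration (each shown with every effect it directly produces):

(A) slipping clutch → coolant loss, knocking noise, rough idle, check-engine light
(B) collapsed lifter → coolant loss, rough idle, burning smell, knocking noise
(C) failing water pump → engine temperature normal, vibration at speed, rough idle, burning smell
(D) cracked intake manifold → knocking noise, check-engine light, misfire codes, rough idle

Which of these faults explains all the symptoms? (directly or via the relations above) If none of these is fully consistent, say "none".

Checking each candidate against the observations:
(A) slipping clutch — knocking noise ✓; check-engine light ✓; rough idle ✓; coolant loss ✓; burning smell ✗
(B) collapsed lifter — knocking noise ✓; check-engine light ✓ (through knocking noise → check-engine light); rough idle ✓; coolant loss ✓; burning smell ✓
(C) failing water pump — knocking noise ✗; check-engine light ✗; rough idle ✓; coolant loss ✗; burning smell ✓
(D) cracked intake manifold — knocking noise ✓; check-engine light ✓; rough idle ✓; coolant loss ✗; burning smell ✗
(B) alone accounts for all the evidence.

B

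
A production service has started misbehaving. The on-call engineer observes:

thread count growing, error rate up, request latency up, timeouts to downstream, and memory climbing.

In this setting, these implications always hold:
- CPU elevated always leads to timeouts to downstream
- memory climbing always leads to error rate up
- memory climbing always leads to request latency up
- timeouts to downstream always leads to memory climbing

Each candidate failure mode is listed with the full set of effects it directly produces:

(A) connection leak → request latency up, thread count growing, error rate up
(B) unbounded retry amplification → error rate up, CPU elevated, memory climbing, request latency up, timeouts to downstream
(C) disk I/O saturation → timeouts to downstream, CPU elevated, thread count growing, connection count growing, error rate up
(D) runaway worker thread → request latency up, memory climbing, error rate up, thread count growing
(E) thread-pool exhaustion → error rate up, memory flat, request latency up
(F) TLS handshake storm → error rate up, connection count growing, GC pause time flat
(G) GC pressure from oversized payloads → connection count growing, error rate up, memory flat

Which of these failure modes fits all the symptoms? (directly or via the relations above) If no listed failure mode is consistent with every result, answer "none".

Testing each hypothesis:
(A) connection leak — does not account for timeouts to downstream, memory climbing
(B) unbounded retry amplification — does not account for thread count growing
(C) disk I/O saturation — accounts for every observation (request latency up via timeouts to downstream → memory climbing → request latency up)
(D) runaway worker thread — thread count growing ✓; error rate up ✓; request latency up ✓; timeouts to downstream ✗; memory climbing ✓
(E) thread-pool exhaustion — fails on thread count growing, timeouts to downstream, memory climbing (predicts memory flat, not memory climbing)
(F) TLS handshake storm — thread count growing ✗; error rate up ✓; request latency up ✗; timeouts to downstream ✗; memory climbing ✗
(G) GC pressure from oversized payloads — fails on thread count growing, request latency up, timeouts to downstream, memory climbing (predicts memory flat, not memory climbing)
(C) alone accounts for all the evidence.

C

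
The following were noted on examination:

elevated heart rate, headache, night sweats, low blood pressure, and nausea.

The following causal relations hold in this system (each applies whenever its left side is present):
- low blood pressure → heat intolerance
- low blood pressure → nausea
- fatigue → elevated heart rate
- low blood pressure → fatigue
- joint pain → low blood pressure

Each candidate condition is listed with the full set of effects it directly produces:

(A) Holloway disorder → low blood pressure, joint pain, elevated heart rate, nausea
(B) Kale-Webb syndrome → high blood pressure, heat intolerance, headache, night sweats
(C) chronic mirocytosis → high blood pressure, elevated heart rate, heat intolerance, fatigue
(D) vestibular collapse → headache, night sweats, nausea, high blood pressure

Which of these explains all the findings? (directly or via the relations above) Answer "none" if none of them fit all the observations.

none

Checking each candidate against the observations:
(A) Holloway disorder — elevated heart rate yes; headache NO; night sweats NO; low blood pressure yes; nausea yes
(B) Kale-Webb syndrome — fails on elevated heart rate, low blood pressure, nausea (predicts high blood pressure, not low blood pressure)
(C) chronic mirocytosis — fails on headache, night sweats, low blood pressure, nausea (predicts high blood pressure, not low blood pressure)
(D) vestibular collapse — fails on elevated heart rate, low blood pressure (predicts high blood pressure, not low blood pressure)
None of the listed candidates fits everything.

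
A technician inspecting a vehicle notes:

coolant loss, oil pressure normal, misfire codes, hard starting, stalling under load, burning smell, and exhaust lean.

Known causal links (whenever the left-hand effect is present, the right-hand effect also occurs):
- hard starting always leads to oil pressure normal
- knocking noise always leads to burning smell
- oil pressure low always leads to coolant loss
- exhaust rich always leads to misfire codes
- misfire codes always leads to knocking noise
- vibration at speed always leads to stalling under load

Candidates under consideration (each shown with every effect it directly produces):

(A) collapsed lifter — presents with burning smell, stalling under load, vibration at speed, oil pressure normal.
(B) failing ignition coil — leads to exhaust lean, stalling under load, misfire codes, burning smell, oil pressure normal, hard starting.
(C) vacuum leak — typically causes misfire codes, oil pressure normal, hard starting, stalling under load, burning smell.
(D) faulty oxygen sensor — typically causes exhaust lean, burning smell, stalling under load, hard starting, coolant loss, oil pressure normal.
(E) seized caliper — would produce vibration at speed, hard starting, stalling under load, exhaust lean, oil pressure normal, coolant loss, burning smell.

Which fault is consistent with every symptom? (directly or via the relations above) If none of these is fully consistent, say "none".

Testing each hypothesis:
(A) collapsed lifter — does not account for coolant loss, misfire codes, hard starting, exhaust lean
(B) failing ignition coil — coolant loss ✗; oil pressure normal ✓; misfire codes ✓; hard starting ✓; stalling under load ✓; burning smell ✓; exhaust lean ✓
(C) vacuum leak — does not account for coolant loss, exhaust lean
(D) faulty oxygen sensor — coolant loss ✓; oil pressure normal ✓; misfire codes ✗; hard starting ✓; stalling under load ✓; burning smell ✓; exhaust lean ✓
(E) seized caliper — coolant loss ✓; oil pressure normal ✓; misfire codes ✗; hard starting ✓; stalling under load ✓; burning smell ✓; exhaust lean ✓
No candidate is consistent with all observations.

none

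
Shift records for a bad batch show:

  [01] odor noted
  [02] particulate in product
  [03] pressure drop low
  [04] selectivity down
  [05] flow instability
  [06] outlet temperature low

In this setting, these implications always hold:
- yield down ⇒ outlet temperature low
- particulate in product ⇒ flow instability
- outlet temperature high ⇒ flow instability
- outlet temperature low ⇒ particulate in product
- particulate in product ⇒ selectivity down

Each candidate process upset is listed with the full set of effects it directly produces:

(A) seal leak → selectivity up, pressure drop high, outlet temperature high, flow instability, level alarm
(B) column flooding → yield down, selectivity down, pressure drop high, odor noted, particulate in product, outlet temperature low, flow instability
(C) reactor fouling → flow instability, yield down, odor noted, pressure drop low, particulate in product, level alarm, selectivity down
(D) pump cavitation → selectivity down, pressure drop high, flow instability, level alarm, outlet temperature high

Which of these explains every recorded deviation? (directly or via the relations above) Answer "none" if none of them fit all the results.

C

Checking each candidate against the observations:
(A) seal leak — odor noted -; particulate in product -; pressure drop low -; selectivity down -; flow instability +; outlet temperature low -
(B) column flooding — odor noted +; particulate in product +; pressure drop low -; selectivity down +; flow instability +; outlet temperature low +
(C) reactor fouling — accounts for every observation (outlet temperature low through yield down → outlet temperature low)
(D) pump cavitation — fails on odor noted, particulate in product, pressure drop low, outlet temperature low (predicts pressure drop high, not pressure drop low; predicts outlet temperature high, not outlet temperature low)
(C) is the only candidate with no mismatches.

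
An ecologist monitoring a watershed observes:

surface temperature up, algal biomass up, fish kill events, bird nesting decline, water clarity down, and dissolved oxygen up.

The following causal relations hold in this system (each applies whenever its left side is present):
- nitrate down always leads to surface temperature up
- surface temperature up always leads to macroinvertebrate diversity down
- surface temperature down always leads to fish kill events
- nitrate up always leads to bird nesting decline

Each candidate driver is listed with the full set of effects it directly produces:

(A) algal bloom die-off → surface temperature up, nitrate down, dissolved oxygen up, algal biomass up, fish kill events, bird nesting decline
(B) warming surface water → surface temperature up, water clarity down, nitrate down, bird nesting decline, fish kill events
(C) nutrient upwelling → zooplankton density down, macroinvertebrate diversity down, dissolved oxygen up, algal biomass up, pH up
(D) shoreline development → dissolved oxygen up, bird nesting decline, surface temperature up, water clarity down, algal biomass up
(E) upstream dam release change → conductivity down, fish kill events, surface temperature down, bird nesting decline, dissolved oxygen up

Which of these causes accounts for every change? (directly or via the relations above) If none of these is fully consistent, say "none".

none

Testing each hypothesis:
(A) algal bloom die-off — surface temperature up yes; algal biomass up yes; fish kill events yes; bird nesting decline yes; water clarity down NO; dissolved oxygen up yes
(B) warming surface water — does not account for algal biomass up, dissolved oxygen up
(C) nutrient upwelling — does not account for surface temperature up, fish kill events, bird nesting decline, water clarity down
(D) shoreline development — does not account for fish kill events
(E) upstream dam release change — surface temperature up NO; algal biomass up NO; fish kill events yes; bird nesting decline yes; water clarity down NO; dissolved oxygen up yes
Every candidate fails on at least one observation.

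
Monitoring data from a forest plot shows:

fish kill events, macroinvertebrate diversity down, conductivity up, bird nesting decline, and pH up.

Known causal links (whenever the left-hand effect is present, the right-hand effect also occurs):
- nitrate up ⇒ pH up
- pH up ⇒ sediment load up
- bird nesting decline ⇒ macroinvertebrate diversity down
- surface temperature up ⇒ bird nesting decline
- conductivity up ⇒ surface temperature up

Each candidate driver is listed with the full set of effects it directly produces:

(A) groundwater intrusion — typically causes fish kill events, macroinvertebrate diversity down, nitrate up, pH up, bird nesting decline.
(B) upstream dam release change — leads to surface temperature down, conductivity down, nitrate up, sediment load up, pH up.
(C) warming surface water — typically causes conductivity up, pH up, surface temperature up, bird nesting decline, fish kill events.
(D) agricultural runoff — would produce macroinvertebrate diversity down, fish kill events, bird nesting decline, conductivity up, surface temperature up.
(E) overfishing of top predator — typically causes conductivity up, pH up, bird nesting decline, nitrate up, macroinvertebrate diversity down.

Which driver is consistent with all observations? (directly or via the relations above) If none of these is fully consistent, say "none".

C

For each candidate, compare predicted effects to what was observed:
(A) groundwater intrusion — fish kill events yes; macroinvertebrate diversity down yes; conductivity up NO; bird nesting decline yes; pH up yes
(B) upstream dam release change — fails on fish kill events, macroinvertebrate diversity down, conductivity up, bird nesting decline (predicts conductivity down, not conductivity up)
(C) warming surface water — fish kill events yes; macroinvertebrate diversity down yes (through bird nesting decline → macroinvertebrate diversity down); conductivity up yes; bird nesting decline yes; pH up yes
(D) agricultural runoff — does not account for pH up
(E) overfishing of top predator — fish kill events NO; macroinvertebrate diversity down yes; conductivity up yes; bird nesting decline yes; pH up yes
Only (C) is consistent with every observation.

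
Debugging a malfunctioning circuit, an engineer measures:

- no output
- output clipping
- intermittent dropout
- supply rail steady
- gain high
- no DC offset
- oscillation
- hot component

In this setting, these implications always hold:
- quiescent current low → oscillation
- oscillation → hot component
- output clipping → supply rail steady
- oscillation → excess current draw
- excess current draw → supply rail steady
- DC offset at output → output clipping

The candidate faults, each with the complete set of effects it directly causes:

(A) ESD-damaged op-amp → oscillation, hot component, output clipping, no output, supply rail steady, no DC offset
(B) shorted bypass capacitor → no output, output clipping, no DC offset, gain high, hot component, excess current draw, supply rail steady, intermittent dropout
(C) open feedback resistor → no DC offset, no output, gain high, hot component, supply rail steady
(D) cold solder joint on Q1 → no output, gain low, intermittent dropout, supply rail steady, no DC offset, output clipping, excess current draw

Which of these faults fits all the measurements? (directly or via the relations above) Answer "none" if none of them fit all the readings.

Per-candidate check:
(A) ESD-damaged op-amp — does not account for intermittent dropout, gain high
(B) shorted bypass capacitor — does not account for oscillation
(C) open feedback resistor — does not account for output clipping, intermittent dropout, oscillation
(D) cold solder joint on Q1 — no output ✓; output clipping ✓; intermittent dropout ✓; supply rail steady ✓; gain high ✗; no DC offset ✓; oscillation ✗; hot component ✗
Every candidate fails on at least one observation.

none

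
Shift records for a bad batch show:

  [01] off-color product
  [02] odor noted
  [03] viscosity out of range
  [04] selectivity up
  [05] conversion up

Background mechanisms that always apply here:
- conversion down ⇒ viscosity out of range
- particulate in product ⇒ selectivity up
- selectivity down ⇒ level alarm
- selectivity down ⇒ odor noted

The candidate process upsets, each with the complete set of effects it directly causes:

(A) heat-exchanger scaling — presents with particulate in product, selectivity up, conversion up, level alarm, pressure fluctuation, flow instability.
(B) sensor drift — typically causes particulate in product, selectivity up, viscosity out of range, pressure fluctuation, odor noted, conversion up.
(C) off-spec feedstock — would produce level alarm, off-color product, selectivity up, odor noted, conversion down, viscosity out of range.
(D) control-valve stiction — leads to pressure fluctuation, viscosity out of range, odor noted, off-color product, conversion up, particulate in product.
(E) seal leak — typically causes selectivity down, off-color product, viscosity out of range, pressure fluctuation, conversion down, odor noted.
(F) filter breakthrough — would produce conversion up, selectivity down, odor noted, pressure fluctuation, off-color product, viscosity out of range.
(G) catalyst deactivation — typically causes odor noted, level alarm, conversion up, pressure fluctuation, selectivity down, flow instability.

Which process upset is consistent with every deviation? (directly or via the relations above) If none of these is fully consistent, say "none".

D

Checking each candidate against the observations:
(A) heat-exchanger scaling — off-color product ✗; odor noted ✗; viscosity out of range ✗; selectivity up ✓; conversion up ✓
(B) sensor drift — does not account for off-color product
(C) off-spec feedstock — off-color product ✓; odor noted ✓; viscosity out of range ✓; selectivity up ✓; conversion up ✗
(D) control-valve stiction — off-color product ✓; odor noted ✓; viscosity out of range ✓; selectivity up ✓ (via particulate in product → selectivity up); conversion up ✓
(E) seal leak — off-color product ✓; odor noted ✓; viscosity out of range ✓; selectivity up ✗; conversion up ✗
(F) filter breakthrough — fails on selectivity up (predicts selectivity down, not selectivity up)
(G) catalyst deactivation — off-color product ✗; odor noted ✓; viscosity out of range ✗; selectivity up ✗; conversion up ✓
Only (D) is consistent with every observation.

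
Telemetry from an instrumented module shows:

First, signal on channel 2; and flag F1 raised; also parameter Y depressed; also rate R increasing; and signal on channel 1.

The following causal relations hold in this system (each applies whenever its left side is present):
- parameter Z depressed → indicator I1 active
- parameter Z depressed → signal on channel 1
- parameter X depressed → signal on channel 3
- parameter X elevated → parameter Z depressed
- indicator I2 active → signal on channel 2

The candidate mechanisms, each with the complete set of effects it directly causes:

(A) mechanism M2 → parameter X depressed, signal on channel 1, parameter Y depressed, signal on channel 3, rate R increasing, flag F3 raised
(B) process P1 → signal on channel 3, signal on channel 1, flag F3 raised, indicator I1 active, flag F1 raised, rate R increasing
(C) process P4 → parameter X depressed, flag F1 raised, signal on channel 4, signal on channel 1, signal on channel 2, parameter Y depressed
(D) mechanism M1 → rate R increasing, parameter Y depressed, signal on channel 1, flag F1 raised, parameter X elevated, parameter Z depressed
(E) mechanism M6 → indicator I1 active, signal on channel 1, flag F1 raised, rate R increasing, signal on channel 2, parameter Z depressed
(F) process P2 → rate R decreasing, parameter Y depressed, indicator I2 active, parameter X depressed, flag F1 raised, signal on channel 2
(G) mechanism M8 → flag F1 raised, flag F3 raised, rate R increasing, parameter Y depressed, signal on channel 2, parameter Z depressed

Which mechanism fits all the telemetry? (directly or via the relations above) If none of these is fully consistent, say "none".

Per-candidate check:
(A) mechanism M2 — signal on channel 2 miss; flag F1 raised miss; parameter Y depressed match; rate R increasing match; signal on channel 1 match
(B) process P1 — does not account for signal on channel 2, parameter Y depressed
(C) process P4 — signal on channel 2 match; flag F1 raised match; parameter Y depressed match; rate R increasing miss; signal on channel 1 match
(D) mechanism M1 — signal on channel 2 miss; flag F1 raised match; parameter Y depressed match; rate R increasing match; signal on channel 1 match
(E) mechanism M6 — signal on channel 2 match; flag F1 raised match; parameter Y depressed miss; rate R increasing match; signal on channel 1 match
(F) process P2 — fails on rate R increasing, signal on channel 1 (predicts rate R decreasing, not rate R increasing)
(G) mechanism M8 — signal on channel 2 match; flag F1 raised match; parameter Y depressed match; rate R increasing match; signal on channel 1 match (by parameter Z depressed → signal on channel 1)
(G) alone accounts for all the evidence.

G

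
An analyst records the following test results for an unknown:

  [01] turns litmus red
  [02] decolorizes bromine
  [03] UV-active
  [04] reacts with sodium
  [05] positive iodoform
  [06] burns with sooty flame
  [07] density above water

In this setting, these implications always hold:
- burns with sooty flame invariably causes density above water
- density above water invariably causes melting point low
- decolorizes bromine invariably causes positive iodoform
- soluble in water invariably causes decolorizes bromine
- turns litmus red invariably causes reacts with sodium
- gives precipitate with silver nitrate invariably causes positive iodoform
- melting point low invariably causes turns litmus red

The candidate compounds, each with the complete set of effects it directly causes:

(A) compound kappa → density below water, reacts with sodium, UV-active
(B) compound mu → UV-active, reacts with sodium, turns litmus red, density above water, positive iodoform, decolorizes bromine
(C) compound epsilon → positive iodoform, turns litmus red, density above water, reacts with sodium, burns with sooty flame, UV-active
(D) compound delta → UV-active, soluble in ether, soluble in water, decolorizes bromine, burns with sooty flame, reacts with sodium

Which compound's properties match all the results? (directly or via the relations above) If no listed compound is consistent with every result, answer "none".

For each candidate, compare predicted effects to what was observed:
(A) compound kappa — turns litmus red miss; decolorizes bromine miss; UV-active match; reacts with sodium match; positive iodoform miss; burns with sooty flame miss; density above water miss
(B) compound mu — does not account for burns with sooty flame
(C) compound epsilon — turns litmus red match; decolorizes bromine miss; UV-active match; reacts with sodium match; positive iodoform match; burns with sooty flame match; density above water match
(D) compound delta — accounts for every observation (turns litmus red through burns with sooty flame → density above water → melting point low → turns litmus red)
(D) is the only candidate with no mismatches.

D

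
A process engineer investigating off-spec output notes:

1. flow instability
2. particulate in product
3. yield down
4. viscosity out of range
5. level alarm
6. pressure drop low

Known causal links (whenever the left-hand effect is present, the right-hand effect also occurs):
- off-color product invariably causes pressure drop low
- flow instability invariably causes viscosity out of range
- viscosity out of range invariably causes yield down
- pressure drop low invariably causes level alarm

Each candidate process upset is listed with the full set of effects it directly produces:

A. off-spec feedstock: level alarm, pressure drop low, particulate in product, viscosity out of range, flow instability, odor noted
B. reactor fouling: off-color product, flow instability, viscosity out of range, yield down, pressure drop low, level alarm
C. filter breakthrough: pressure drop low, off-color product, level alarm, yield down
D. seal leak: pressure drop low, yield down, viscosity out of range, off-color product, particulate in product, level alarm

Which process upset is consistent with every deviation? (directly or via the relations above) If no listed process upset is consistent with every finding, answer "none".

Testing each hypothesis:
(A) off-spec feedstock — flow instability yes; particulate in product yes; yield down yes (through viscosity out of range → yield down); viscosity out of range yes; level alarm yes; pressure drop low yes
(B) reactor fouling — flow instability yes; particulate in product NO; yield down yes; viscosity out of range yes; level alarm yes; pressure drop low yes
(C) filter breakthrough — does not account for flow instability, particulate in product, viscosity out of range
(D) seal leak — flow instability NO; particulate in product yes; yield down yes; viscosity out of range yes; level alarm yes; pressure drop low yes
(A) alone accounts for all the evidence.

A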